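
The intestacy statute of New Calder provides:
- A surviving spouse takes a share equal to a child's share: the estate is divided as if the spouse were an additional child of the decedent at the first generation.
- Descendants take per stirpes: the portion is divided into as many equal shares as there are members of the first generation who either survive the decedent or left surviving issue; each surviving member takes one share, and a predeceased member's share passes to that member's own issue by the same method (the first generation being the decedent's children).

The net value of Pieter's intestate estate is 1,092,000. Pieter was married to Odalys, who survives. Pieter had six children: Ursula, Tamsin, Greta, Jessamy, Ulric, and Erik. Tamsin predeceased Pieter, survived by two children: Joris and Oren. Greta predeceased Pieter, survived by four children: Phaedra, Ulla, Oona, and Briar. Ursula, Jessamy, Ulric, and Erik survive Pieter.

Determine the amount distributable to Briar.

Briar receives 39,000.

The spouse counts as an additional share at the children's level, so there are 7 primary shares of 156,000. Odalys takes one such share (156,000).
The children's combined portion (936,000) is divided into 6 shares of 156,000: Ursula, Jessamy, Ulric, and Erik each take 156,000; Tamsin's 156,000 share passes to Tamsin's issue; Greta's 156,000 share passes to Greta's issue.
Tamsin's share (156,000) is divided into 2 shares of 78,000: Joris and Oren each take 78,000.
Greta's share (156,000) is divided into 4 shares of 39,000: Phaedra, Ulla, Oona, and Briar each take 39,000.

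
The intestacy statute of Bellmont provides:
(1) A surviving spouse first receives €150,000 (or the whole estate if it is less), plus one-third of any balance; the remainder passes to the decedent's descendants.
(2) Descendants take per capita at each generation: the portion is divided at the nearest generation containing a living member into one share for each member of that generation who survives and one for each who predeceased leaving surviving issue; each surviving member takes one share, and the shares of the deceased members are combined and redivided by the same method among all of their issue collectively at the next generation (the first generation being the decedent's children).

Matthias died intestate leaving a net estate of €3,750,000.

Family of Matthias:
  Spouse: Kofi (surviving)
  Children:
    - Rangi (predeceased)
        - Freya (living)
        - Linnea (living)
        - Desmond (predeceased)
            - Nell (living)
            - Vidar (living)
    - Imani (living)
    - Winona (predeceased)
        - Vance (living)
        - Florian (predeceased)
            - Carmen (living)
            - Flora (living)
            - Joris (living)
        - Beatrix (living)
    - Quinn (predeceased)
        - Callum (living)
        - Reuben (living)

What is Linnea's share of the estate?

Linnea receives €225,000.

Kofi first takes €150,000, leaving a balance of €3,600,000. Kofi then takes one-third of the balance (€1,200,000), for a total of €1,350,000. The remaining €2,400,000 passes to the descendants.
The descendants' portion (€2,400,000) is divided at the children's generation into 4 shares of €600,000. Imani takes €600,000. The 3 shares of the deceased (Rangi, Winona, and Quinn) are combined into a pool of €1,800,000.
That pool (€1,800,000) is divided at the grandchildren's generation into 8 shares of €225,000. Freya, Linnea, Vance, Beatrix, Callum, and Reuben each take €225,000. The 2 shares of the deceased (Desmond and Florian) are combined into a pool of €450,000.
That pool (€450,000) is divided at the great-grandchildren's generation equally among Nell, Vidar, Carmen, Flora, and Joris: €90,000 each.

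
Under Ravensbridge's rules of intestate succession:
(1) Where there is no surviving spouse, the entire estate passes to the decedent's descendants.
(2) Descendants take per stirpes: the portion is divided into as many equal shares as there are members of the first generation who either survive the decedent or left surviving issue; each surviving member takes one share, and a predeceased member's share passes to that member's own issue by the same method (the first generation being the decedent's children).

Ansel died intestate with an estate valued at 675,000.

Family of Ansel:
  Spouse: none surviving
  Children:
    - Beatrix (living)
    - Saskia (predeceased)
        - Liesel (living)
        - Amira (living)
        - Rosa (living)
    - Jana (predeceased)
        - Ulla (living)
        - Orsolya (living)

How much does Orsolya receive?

Orsolya receives 112,500.

The entire 675,000 passes to the descendants.
That amount (675,000) is divided into 3 shares of 225,000: Beatrix takes 225,000; Saskia's 225,000 share passes to Saskia's issue; Jana's 225,000 share passes to Jana's issue.
Saskia's share (225,000) is divided into 3 shares of 75,000: Liesel, Amira, and Rosa each take 75,000.
Jana's share (225,000) is divided into 2 shares of 112,500: Ulla and Orsolya each take 112,500.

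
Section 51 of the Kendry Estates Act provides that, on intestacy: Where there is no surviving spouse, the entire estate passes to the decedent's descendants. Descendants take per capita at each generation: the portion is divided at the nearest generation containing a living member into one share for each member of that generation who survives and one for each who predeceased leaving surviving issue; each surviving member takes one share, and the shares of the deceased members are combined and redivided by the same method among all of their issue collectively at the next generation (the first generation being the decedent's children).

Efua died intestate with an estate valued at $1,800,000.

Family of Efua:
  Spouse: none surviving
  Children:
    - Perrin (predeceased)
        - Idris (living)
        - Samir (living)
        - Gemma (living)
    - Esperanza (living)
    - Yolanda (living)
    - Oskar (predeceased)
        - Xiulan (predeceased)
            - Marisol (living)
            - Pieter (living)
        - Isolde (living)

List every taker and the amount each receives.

Idris: $180,000; Samir: $180,000; Gemma: $180,000; Esperanza: $450,000; Yolanda: $450,000; Marisol: $90,000; Pieter: $90,000; Isolde: $180,000

The entire $1,800,000 passes to the descendants.
That amount ($1,800,000) is divided at the children's generation into 4 shares of $450,000. Esperanza and Yolanda each take $450,000. The 2 shares of the deceased (Perrin and Oskar) are combined into a pool of $900,000.
That pool ($900,000) is divided at the grandchildren's generation into 5 shares of $180,000. Idris, Samir, Gemma, and Isolde each take $180,000. The remaining share for the deceased Xiulan ($180,000) is carried to the next generation.
That pool ($180,000) is divided at the great-grandchildren's generation equally among Marisol and Pieter: $90,000 each.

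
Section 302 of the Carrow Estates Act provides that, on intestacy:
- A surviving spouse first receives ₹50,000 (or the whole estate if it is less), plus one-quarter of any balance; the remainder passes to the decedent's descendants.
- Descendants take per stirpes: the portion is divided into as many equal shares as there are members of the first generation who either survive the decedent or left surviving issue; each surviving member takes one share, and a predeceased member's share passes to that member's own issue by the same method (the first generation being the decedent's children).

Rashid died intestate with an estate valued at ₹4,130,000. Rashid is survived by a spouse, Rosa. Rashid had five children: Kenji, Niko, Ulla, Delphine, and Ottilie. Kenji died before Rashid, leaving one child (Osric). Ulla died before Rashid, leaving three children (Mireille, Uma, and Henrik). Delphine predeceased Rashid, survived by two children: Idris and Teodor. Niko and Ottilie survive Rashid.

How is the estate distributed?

Rosa first takes ₹50,000, leaving a balance of ₹4,080,000. Rosa then takes one-quarter of the balance (₹1,020,000), for a total of ₹1,070,000. The remaining ₹3,060,000 passes to the descendants.
The descendants' portion (₹3,060,000) is divided into 5 shares of ₹612,000: Niko and Ottilie each take ₹612,000; Kenji's ₹612,000 share passes to Kenji's issue; Ulla's ₹612,000 share passes to Ulla's issue; Delphine's ₹612,000 share passes to Delphine's issue.
Kenji's share (₹612,000) passes entirely to Osric.
Ulla's share (₹612,000) is divided into 3 shares of ₹204,000: Mireille, Uma, and Henrik each take ₹204,000.
Delphine's share (₹612,000) is divided into 2 shares of ₹306,000: Idris and Teodor each take ₹306,000.

Rosa: ₹1,070,000; Osric: ₹612,000; Niko: ₹612,000; Mireille: ₹204,000; Uma: ₹204,000; Henrik: ₹204,000; Idris: ₹306,000; Teodor: ₹306,000; Ottilie: ₹612,000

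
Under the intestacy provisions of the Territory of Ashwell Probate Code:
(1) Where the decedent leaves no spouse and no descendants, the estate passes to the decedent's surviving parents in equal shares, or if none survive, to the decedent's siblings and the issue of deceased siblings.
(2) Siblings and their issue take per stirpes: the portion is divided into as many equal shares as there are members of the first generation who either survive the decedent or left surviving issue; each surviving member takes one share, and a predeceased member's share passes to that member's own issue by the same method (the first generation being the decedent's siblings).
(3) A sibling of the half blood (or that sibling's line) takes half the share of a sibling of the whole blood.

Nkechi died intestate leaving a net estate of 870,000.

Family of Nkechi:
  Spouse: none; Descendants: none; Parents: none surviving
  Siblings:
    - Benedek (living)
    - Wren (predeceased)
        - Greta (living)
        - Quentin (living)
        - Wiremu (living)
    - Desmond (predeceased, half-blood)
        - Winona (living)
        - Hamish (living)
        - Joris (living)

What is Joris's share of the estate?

Joris receives 58,000.

The entire 870,000 passes to the siblings and their issue.
Counting each half-blood sibling's line as half a unit, there are 5/2 units in 870,000, so one unit is 348,000. Whole-blood lines (Benedek and Wren) take 348,000 each; half-blood lines (Desmond) take 174,000 each.
Wren's share (348,000) is divided into 3 shares of 116,000: Greta, Quentin, and Wiremu each take 116,000.
Desmond's share (174,000) is divided into 3 shares of 58,000: Winona, Hamish, and Joris each take 58,000.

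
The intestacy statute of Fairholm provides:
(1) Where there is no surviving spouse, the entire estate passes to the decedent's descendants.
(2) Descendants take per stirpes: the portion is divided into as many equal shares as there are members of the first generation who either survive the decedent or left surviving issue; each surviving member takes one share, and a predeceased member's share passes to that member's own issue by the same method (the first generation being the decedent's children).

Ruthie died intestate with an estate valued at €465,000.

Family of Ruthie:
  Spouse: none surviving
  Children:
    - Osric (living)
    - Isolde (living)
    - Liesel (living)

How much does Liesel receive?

The entire €465,000 passes to the descendants.
That amount (€465,000) is divided into 3 shares of €155,000: Osric, Isolde, and Liesel each take €155,000.

Liesel receives €155,000.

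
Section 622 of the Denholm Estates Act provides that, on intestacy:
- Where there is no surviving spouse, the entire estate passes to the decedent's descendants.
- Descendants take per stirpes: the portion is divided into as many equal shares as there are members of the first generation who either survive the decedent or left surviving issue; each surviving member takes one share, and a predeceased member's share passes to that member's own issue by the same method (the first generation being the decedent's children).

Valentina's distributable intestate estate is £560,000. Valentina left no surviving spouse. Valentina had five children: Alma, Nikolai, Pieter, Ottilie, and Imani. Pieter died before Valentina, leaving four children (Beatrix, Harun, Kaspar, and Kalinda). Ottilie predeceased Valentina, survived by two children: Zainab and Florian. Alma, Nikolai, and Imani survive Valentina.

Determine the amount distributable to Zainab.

The entire £560,000 passes to the descendants.
That amount (£560,000) is divided into 5 shares of £112,000: Alma, Nikolai, and Imani each take £112,000; Pieter's £112,000 share passes to Pieter's issue; Ottilie's £112,000 share passes to Ottilie's issue.
Pieter's share (£112,000) is divided into 4 shares of £28,000: Beatrix, Harun, Kaspar, and Kalinda each take £28,000.
Ottilie's share (£112,000) is divided into 2 shares of £56,000: Zainab and Florian each take £56,000.

Zainab receives £56,000.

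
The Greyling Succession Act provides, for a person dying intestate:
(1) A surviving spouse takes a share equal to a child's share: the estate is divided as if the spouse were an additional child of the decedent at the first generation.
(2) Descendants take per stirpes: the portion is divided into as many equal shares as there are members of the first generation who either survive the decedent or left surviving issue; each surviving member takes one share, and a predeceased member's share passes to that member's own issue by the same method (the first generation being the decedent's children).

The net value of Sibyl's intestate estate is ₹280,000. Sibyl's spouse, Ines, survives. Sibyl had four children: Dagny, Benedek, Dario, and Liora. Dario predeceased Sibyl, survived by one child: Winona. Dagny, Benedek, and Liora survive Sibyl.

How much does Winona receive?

Winona receives ₹56,000.

The spouse counts as an additional share at the children's level, so there are 5 primary shares of ₹56,000. Ines takes one such share (₹56,000).
The children's combined portion (₹224,000) is divided into 4 shares of ₹56,000: Dagny, Benedek, and Liora each take ₹56,000; Dario's ₹56,000 share passes to Dario's issue.
Dario's share (₹56,000) passes entirely to Winona.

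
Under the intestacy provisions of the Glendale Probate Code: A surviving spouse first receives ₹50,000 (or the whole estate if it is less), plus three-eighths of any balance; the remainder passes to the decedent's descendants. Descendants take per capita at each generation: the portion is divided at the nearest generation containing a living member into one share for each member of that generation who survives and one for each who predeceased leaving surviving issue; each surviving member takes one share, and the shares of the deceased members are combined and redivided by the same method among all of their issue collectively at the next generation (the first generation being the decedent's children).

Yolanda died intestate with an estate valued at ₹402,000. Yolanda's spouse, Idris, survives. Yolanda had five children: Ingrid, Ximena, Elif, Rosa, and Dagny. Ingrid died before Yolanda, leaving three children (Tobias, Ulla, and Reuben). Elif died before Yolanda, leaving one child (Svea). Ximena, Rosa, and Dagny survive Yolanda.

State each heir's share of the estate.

Idris: ₹182,000; Tobias: ₹22,000; Ulla: ₹22,000; Reuben: ₹22,000; Ximena: ₹44,000; Svea: ₹22,000; Rosa: ₹44,000; Dagny: ₹44,000

Idris first takes ₹50,000, leaving a balance of ₹352,000. Idris then takes three-eighths of the balance (₹132,000), for a total of ₹182,000. The remaining ₹220,000 passes to the descendants.
The descendants' portion (₹220,000) is divided at the children's generation into 5 shares of ₹44,000. Ximena, Rosa, and Dagny each take ₹44,000. The 2 shares of the deceased (Ingrid and Elif) are combined into a pool of ₹88,000.
That pool (₹88,000) is divided at the grandchildren's generation equally among Tobias, Ulla, Reuben, and Svea: ₹22,000 each.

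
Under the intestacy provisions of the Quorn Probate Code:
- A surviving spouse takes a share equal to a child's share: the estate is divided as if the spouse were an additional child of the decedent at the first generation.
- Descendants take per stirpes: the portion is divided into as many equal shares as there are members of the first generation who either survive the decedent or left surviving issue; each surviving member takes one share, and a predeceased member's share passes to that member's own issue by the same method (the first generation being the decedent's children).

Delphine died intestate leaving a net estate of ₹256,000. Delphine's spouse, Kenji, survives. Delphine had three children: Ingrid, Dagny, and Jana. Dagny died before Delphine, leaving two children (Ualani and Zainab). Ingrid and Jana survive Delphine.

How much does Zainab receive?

Zainab receives ₹32,000.

The spouse counts as an additional share at the children's level, so there are 4 primary shares of ₹64,000. Kenji takes one such share (₹64,000).
The children's combined portion (₹192,000) is divided into 3 shares of ₹64,000: Ingrid and Jana each take ₹64,000; Dagny's ₹64,000 share passes to Dagny's issue.
Dagny's share (₹64,000) is divided into 2 shares of ₹32,000: Ualani and Zainab each take ₹32,000.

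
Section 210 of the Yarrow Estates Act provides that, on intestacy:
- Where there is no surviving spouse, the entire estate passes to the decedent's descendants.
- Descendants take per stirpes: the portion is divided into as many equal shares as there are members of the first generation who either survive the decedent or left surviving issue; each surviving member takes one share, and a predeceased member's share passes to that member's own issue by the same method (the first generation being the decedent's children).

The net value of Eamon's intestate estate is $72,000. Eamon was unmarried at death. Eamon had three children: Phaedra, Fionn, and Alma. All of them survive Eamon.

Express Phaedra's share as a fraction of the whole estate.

Phaedra receives 1/3 of the estate.

The entire $72,000 passes to the descendants.
That amount ($72,000) is divided into 3 shares of $24,000: Phaedra, Fionn, and Alma each take $24,000.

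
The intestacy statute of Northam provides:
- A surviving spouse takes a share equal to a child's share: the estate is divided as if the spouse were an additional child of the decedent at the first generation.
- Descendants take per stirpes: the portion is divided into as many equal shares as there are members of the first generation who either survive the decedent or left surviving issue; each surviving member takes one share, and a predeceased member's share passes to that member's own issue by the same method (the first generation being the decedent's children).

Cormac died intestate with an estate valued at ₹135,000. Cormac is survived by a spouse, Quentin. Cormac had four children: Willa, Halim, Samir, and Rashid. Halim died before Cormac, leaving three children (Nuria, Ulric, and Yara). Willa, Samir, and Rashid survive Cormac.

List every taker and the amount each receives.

The spouse counts as an additional share at the children's level, so there are 5 primary shares of ₹27,000. Quentin takes one such share (₹27,000).
The children's combined portion (₹108,000) is divided into 4 shares of ₹27,000: Willa, Samir, and Rashid each take ₹27,000; Halim's ₹27,000 share passes to Halim's issue.
Halim's share (₹27,000) is divided into 3 shares of ₹9,000: Nuria, Ulric, and Yara each take ₹9,000.

Quentin: ₹27,000; Willa: ₹27,000; Nuria: ₹9,000; Ulric: ₹9,000; Yara: ₹9,000; Samir: ₹27,000; Rashid: ₹27,000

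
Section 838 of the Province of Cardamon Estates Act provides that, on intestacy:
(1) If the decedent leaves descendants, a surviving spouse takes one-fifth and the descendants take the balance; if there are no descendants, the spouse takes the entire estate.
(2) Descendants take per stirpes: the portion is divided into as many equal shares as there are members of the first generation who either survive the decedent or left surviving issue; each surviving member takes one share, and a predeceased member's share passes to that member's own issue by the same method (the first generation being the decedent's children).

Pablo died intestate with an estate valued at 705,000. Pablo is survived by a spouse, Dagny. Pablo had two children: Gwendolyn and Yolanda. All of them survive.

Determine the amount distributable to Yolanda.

Yolanda receives 282,000.

Dagny takes one-fifth of 705,000 = 141,000. The remaining 564,000 passes to the descendants.
The descendants' portion (564,000) is divided into 2 shares of 282,000: Gwendolyn and Yolanda each take 282,000.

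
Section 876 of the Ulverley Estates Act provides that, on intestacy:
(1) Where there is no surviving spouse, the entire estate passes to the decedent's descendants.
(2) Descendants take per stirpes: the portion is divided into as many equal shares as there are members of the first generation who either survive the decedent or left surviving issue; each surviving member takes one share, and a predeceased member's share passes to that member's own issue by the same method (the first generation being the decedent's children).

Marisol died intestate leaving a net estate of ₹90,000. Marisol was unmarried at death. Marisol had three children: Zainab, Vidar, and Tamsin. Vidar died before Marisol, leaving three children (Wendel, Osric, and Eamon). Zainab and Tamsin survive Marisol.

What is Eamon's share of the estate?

Eamon receives ₹10,000.

The entire ₹90,000 passes to the descendants.
That amount (₹90,000) is divided into 3 shares of ₹30,000: Zainab and Tamsin each take ₹30,000; Vidar's ₹30,000 share passes to Vidar's issue.
Vidar's share (₹30,000) is divided into 3 shares of ₹10,000: Wendel, Osric, and Eamon each take ₹10,000.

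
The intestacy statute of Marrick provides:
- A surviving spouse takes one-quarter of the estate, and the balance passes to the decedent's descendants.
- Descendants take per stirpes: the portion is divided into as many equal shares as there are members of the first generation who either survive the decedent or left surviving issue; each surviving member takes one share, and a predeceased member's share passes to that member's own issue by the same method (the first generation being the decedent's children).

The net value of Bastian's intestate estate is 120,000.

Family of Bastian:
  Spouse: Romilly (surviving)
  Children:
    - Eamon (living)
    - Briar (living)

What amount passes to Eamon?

Romilly takes one-quarter of 120,000 = 30,000. The remaining 90,000 passes to the descendants.
The descendants' portion (90,000) is divided into 2 shares of 45,000: Eamon and Briar each take 45,000.

Eamon receives 45,000.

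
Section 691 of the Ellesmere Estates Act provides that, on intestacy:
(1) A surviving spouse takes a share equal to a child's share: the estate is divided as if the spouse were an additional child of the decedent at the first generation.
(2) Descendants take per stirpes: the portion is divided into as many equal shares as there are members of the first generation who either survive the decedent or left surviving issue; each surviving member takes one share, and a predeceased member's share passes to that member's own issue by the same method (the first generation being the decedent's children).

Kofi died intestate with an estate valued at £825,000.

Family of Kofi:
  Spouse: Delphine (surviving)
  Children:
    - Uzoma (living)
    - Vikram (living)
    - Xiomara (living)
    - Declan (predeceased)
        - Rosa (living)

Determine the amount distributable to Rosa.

The spouse counts as an additional share at the children's level, so there are 5 primary shares of £165,000. Delphine takes one such share (£165,000).
The children's combined portion (£660,000) is divided into 4 shares of £165,000: Uzoma, Vikram, and Xiomara each take £165,000; Declan's £165,000 share passes to Declan's issue.
Declan's share (£165,000) passes entirely to Rosa.

Rosa receives £165,000.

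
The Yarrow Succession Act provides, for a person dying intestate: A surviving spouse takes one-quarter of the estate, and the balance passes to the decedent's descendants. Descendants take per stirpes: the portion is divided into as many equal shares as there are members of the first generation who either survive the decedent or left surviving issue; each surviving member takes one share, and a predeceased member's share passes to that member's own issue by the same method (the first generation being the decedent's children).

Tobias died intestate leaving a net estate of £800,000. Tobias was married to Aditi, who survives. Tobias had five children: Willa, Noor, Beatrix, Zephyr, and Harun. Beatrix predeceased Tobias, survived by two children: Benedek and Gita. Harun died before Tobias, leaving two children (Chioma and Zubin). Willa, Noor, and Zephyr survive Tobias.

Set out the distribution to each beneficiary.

Aditi takes one-quarter of £800,000 = £200,000. The remaining £600,000 passes to the descendants.
The descendants' portion (£600,000) is divided into 5 shares of £120,000: Willa, Noor, and Zephyr each take £120,000; Beatrix's £120,000 share passes to Beatrix's issue; Harun's £120,000 share passes to Harun's issue.
Beatrix's share (£120,000) is divided into 2 shares of £60,000: Benedek and Gita each take £60,000.
Harun's share (£120,000) is divided into 2 shares of £60,000: Chioma and Zubin each take £60,000.

Aditi: £200,000; Willa: £120,000; Noor: £120,000; Benedek: £60,000; Gita: £60,000; Zephyr: £120,000; Chioma: £60,000; Zubin: £60,000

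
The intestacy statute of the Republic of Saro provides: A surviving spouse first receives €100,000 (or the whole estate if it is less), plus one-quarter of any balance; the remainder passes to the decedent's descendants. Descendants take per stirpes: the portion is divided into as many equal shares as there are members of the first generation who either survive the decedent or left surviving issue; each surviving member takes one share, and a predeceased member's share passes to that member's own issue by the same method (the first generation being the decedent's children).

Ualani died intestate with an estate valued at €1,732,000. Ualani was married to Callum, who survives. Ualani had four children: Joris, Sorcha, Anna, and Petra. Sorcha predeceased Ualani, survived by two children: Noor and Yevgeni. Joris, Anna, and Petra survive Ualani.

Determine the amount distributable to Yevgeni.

Callum first takes €100,000, leaving a balance of €1,632,000. Callum then takes one-quarter of the balance (€408,000), for a total of €508,000. The remaining €1,224,000 passes to the descendants.
The descendants' portion (€1,224,000) is divided into 4 shares of €306,000: Joris, Anna, and Petra each take €306,000; Sorcha's €306,000 share passes to Sorcha's issue.
Sorcha's share (€306,000) is divided into 2 shares of €153,000: Noor and Yevgeni each take €153,000.

Yevgeni receives €153,000.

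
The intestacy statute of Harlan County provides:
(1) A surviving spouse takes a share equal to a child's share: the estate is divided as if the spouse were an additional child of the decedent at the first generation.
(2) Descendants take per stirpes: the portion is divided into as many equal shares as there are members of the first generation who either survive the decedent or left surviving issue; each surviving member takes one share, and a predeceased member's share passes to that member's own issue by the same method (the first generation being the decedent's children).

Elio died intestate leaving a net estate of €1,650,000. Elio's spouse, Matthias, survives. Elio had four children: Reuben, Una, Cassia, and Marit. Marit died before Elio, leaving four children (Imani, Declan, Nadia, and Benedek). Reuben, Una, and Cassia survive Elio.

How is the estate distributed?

The spouse counts as an additional share at the children's level, so there are 5 primary shares of €330,000. Matthias takes one such share (€330,000).
The children's combined portion (€1,320,000) is divided into 4 shares of €330,000: Reuben, Una, and Cassia each take €330,000; Marit's €330,000 share passes to Marit's issue.
Marit's share (€330,000) is divided into 4 shares of €82,500: Imani, Declan, Nadia, and Benedek each take €82,500.

Matthias: €330,000; Reuben: €330,000; Una: €330,000; Cassia: €330,000; Imani: €82,500; Declan: €82,500; Nadia: €82,500; Benedek: €82,500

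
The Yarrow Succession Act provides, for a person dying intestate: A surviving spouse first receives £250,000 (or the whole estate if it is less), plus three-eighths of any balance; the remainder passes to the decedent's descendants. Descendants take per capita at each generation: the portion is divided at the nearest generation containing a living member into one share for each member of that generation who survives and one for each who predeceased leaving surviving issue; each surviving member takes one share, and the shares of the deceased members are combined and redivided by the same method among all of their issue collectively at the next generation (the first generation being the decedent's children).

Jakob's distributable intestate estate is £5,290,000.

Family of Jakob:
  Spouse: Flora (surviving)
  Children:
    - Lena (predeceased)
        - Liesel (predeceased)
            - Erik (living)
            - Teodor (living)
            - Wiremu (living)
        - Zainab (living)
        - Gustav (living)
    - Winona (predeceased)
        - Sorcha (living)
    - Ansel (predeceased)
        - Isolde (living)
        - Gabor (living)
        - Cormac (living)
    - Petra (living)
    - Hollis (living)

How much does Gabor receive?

Gabor receives £270,000.

Flora first takes £250,000, leaving a balance of £5,040,000. Flora then takes three-eighths of the balance (£1,890,000), for a total of £2,140,000. The remaining £3,150,000 passes to the descendants.
The descendants' portion (£3,150,000) is divided at the children's generation into 5 shares of £630,000. Petra and Hollis each take £630,000. The 3 shares of the deceased (Lena, Winona, and Ansel) are combined into a pool of £1,890,000.
That pool (£1,890,000) is divided at the grandchildren's generation into 7 shares of £270,000. Zainab, Gustav, Sorcha, Isolde, Gabor, and Cormac each take £270,000. The remaining share for the deceased Liesel (£270,000) is carried to the next generation.
That pool (£270,000) is divided at the great-grandchildren's generation equally among Erik, Teodor, and Wiremu: £90,000 each.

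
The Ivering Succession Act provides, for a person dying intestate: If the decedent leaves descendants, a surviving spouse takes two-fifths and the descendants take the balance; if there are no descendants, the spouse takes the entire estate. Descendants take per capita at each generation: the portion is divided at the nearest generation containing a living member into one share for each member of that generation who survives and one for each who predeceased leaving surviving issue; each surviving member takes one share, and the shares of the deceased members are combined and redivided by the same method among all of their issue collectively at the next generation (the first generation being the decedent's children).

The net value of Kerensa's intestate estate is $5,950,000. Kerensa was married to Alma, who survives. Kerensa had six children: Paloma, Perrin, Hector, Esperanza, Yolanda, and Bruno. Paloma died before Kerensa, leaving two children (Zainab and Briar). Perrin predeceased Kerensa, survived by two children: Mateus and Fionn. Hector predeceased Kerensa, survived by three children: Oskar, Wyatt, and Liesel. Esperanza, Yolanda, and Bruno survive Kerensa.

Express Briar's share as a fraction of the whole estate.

Briar receives 3/70 of the estate.

Alma takes two-fifths of $5,950,000 = $2,380,000. The remaining $3,570,000 passes to the descendants.
The descendants' portion ($3,570,000) is divided at the children's generation into 6 shares of $595,000. Esperanza, Yolanda, and Bruno each take $595,000. The 3 shares of the deceased (Paloma, Perrin, and Hector) are combined into a pool of $1,785,000.
That pool ($1,785,000) is divided at the grandchildren's generation equally among Zainab, Briar, Mateus, Fionn, Oskar, Wyatt, and Liesel: $255,000 each.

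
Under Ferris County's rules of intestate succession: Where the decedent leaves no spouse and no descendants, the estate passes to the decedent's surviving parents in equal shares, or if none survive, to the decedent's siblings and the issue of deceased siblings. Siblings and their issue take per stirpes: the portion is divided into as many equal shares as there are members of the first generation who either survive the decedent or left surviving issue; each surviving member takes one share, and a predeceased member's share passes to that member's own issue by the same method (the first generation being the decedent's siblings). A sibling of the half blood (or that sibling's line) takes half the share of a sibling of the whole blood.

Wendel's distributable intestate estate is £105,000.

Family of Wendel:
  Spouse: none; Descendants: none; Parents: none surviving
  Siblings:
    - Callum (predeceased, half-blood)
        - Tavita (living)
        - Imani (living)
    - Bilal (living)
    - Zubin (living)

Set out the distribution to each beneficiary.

Tavita: £10,500; Imani: £10,500; Bilal: £42,000; Zubin: £42,000

The entire £105,000 passes to the siblings and their issue.
Counting each half-blood sibling's line as half a unit, there are 5/2 units in £105,000, so one unit is £42,000. Whole-blood lines (Bilal and Zubin) take £42,000 each; half-blood lines (Callum) take £21,000 each.
Callum's share (£21,000) is divided into 2 shares of £10,500: Tavita and Imani each take £10,500.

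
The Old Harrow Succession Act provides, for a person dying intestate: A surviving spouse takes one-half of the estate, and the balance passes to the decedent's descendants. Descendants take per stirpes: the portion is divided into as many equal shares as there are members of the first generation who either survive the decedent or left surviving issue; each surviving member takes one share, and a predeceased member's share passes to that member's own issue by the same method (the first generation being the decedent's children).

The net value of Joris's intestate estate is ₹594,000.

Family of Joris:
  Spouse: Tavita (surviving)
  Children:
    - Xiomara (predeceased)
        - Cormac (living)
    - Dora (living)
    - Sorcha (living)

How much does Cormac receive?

Cormac receives ₹99,000.

Tavita takes one-half of ₹594,000 = ₹297,000. The remaining ₹297,000 passes to the descendants.
The descendants' portion (₹297,000) is divided into 3 shares of ₹99,000: Dora and Sorcha each take ₹99,000; Xiomara's ₹99,000 share passes to Xiomara's issue.
Xiomara's share (₹99,000) passes entirely to Cormac.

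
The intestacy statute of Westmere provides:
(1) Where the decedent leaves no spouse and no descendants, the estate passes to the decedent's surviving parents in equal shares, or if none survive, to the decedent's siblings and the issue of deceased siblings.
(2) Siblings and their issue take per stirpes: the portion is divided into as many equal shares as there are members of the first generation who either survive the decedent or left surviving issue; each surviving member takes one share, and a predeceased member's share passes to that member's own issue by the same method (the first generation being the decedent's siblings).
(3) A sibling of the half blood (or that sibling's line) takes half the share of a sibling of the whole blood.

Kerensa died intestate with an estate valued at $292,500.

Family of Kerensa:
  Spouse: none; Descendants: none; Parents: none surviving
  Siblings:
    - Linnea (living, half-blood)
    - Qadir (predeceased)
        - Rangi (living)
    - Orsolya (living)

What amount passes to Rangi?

Rangi receives $117,000.

The entire $292,500 passes to the siblings and their issue.
Counting each half-blood sibling's line as half a unit, there are 5/2 units in $292,500, so one unit is $117,000. Whole-blood lines (Qadir and Orsolya) take $117,000 each; half-blood lines (Linnea) take $58,500 each.
Qadir's share ($117,000) passes entirely to Rangi.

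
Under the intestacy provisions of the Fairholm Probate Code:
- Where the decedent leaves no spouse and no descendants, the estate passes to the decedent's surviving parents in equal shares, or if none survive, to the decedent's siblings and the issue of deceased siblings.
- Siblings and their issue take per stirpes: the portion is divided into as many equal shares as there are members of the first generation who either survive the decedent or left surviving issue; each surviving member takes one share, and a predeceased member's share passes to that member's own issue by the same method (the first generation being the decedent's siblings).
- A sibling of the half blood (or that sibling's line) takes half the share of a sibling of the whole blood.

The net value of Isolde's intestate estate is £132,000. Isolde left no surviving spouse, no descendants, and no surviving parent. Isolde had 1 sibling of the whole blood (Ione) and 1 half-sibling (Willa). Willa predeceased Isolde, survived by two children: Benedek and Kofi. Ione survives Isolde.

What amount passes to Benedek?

Benedek receives £22,000.

The entire £132,000 passes to the siblings and their issue.
Counting each half-blood sibling's line as half a unit, there are 3/2 units in £132,000, so one unit is £88,000. Whole-blood lines (Ione) take £88,000 each; half-blood lines (Willa) take £44,000 each.
Willa's share (£44,000) is divided into 2 shares of £22,000: Benedek and Kofi each take £22,000.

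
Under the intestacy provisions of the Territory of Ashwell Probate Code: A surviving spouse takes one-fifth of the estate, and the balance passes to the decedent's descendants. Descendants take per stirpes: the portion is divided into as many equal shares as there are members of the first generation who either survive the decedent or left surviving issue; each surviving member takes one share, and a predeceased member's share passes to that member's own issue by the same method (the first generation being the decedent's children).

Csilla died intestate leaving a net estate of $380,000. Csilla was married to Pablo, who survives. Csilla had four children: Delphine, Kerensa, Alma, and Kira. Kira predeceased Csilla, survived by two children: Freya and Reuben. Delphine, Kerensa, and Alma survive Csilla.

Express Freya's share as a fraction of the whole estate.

Freya receives 1/10 of the estate.

Pablo takes one-fifth of $380,000 = $76,000. The remaining $304,000 passes to the descendants.
The descendants' portion ($304,000) is divided into 4 shares of $76,000: Delphine, Kerensa, and Alma each take $76,000; Kira's $76,000 share passes to Kira's issue.
Kira's share ($76,000) is divided into 2 shares of $38,000: Freya and Reuben each take $38,000.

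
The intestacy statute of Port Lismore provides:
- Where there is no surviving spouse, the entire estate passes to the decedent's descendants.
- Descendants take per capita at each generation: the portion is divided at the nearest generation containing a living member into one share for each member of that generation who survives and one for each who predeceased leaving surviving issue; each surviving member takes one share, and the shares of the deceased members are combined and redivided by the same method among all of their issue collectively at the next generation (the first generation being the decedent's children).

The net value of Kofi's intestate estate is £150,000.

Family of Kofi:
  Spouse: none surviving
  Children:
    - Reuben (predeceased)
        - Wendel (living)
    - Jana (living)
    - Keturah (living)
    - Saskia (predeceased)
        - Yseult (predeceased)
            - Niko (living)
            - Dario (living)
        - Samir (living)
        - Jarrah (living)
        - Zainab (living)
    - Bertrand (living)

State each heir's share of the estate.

The entire £150,000 passes to the descendants.
That amount (£150,000) is divided at the children's generation into 5 shares of £30,000. Jana, Keturah, and Bertrand each take £30,000. The 2 shares of the deceased (Reuben and Saskia) are combined into a pool of £60,000.
That pool (£60,000) is divided at the grandchildren's generation into 5 shares of £12,000. Wendel, Samir, Jarrah, and Zainab each take £12,000. The remaining share for the deceased Yseult (£12,000) is carried to the next generation.
That pool (£12,000) is divided at the great-grandchildren's generation equally among Niko and Dario: £6,000 each.

Wendel: £12,000; Jana: £30,000; Keturah: £30,000; Niko: £6,000; Dario: £6,000; Samir: £12,000; Jarrah: £12,000; Zainab: £12,000; Bertrand: £30,000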